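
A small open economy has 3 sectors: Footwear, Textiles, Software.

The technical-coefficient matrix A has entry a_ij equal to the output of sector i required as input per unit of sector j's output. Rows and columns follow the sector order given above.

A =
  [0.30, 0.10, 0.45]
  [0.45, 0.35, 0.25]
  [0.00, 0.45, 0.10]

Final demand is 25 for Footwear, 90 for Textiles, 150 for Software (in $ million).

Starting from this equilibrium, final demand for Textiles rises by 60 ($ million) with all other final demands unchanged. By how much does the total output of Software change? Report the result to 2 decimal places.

Δx_3 = 94.92

I − A =
  [   0.70    -0.10    -0.45]
  [  -0.45     0.65    -0.25]
  [   0.00    -0.45     0.90]
Cofactors of I−A, C_ij = (−1)^(i+j)·(minor ij) (rows/columns in the sector order above):
  C_11 = (0.65)(0.90) − (-0.25)(-0.45) = 0.4725
  C_12 = −[(-0.45)(0.90) − (-0.25)(0.00)] = 0.4050
  C_13 = (-0.45)(-0.45) − (0.65)(0.00) = 0.2025
  C_21 = −[(-0.10)(0.90) − (-0.45)(-0.45)] = 0.2925
  C_22 = (0.70)(0.90) − (-0.45)(0.00) = 0.6300
  C_23 = −[(0.70)(-0.45) − (-0.10)(0.00)] = 0.3150
  C_31 = (-0.10)(-0.25) − (-0.45)(0.65) = 0.3175
  C_32 = −[(0.70)(-0.25) − (-0.45)(-0.45)] = 0.3775
  C_33 = (0.70)(0.65) − (-0.10)(-0.45) = 0.4100
det(I−A) = Σ_j (I−A)_1j·C_1j = (0.70)(0.4725) + (-0.10)(0.4050) + (-0.45)(0.2025) = 0.199125
adj(I−A) = Cᵀ =
  [ 0.4725   0.2925   0.3175]
  [ 0.4050   0.6300   0.3775]
  [ 0.2025   0.3150   0.4100]
(I − A)⁻¹ = adj(I−A) / det(I−A) ≈
  [   2.3729     1.4689     1.5945]
  [   2.0339     3.1638     1.8958]
  [   1.0169     1.5819     2.0590]
Δx = (I − A)⁻¹ Δd with Δd having +60 in the Textiles component and 0 elsewhere.
So Δx_3 = L_32 · (+60), where L_32 = adj(I−A)_32 / det(I−A) = 0.3150 / 0.199125.
Δx_3 = 0.3150 × (+60) / 0.199125 = 18.90 / 0.199125 ≈ 94.92.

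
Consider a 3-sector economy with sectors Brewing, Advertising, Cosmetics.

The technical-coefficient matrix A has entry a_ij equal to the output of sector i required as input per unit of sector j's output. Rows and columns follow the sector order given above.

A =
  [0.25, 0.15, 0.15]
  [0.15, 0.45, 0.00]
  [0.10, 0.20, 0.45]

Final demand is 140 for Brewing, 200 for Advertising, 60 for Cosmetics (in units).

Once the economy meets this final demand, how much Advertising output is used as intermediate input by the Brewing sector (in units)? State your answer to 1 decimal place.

z_AB = 51.9

I − A =
  [   0.75    -0.15    -0.15]
  [  -0.15     0.55     0.00]
  [  -0.10    -0.20     0.55]
Cofactors of I−A, C_ij = (−1)^(i+j)·(minor ij) (rows/columns in the sector order above):
  C_11 = (0.55)(0.55) − (0.00)(-0.20) = 0.3025
  C_12 = −[(-0.15)(0.55) − (0.00)(-0.10)] = 0.0825
  C_13 = (-0.15)(-0.20) − (0.55)(-0.10) = 0.0850
  C_21 = −[(-0.15)(0.55) − (-0.15)(-0.20)] = 0.1125
  C_22 = (0.75)(0.55) − (-0.15)(-0.10) = 0.3975
  C_23 = −[(0.75)(-0.20) − (-0.15)(-0.10)] = 0.1650
  C_31 = (-0.15)(0.00) − (-0.15)(0.55) = 0.0825
  C_32 = −[(0.75)(0.00) − (-0.15)(-0.15)] = 0.0225
  C_33 = (0.75)(0.55) − (-0.15)(-0.15) = 0.3900
det(I−A) = Σ_j (I−A)_1j·C_1j = (0.75)(0.3025) + (-0.15)(0.0825) + (-0.15)(0.0850) = 0.20175
adj(I−A) = Cᵀ =
  [ 0.3025   0.1125   0.0825]
  [ 0.0825   0.3975   0.0225]
  [ 0.0850   0.1650   0.3900]
(I − A)⁻¹ = adj(I−A) / det(I−A) ≈
  [   1.4994     0.5576     0.4089]
  [   0.4089     1.9703     0.1115]
  [   0.4213     0.8178     1.9331]
First solve x = (I − A)⁻¹ d = adj(I−A)·d / det(I−A); in particular x_B = (0.3025·140 + 0.1125·200 + 0.0825·60) / 0.20175 = 69.80 / 0.20175 ≈ 345.973.
Intermediate flow from A to B: z_AB = a_AB · x_B = 0.15 × 69.80 / 0.20175 = 10.47 / 0.20175 ≈ 51.9.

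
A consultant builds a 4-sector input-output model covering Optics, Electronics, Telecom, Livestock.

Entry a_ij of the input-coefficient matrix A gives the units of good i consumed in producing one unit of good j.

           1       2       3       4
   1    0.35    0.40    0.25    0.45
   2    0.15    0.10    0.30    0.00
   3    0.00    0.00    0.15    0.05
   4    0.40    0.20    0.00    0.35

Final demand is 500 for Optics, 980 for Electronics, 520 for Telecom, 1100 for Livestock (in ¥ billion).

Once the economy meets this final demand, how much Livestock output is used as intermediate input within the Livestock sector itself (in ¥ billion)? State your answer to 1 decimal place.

I − A =
  [   0.65    -0.40    -0.25    -0.45]
  [  -0.15     0.90    -0.30     0.00]
  [   0.00     0.00     0.85    -0.05]
  [  -0.40    -0.20     0.00     0.65]
Compute the cofactors C_ij = (−1)^(i+j)·(3×3 minor ij) of I−A; the adjugate is their transpose:
adj(I−A) = Cᵀ =
  [ 0.494250   0.300000   0.251250   0.361500]
  [ 0.088875   0.201125   0.097125   0.069000]
  [ 0.019500   0.014500   0.165750   0.026250]
  [ 0.331500   0.246500   0.184500   0.446250]
det(I−A) = Σ_j (I−A)_1j·C_1j = (0.65)(0.494250) + (-0.40)(0.088875) + (-0.25)(0.019500) + (-0.45)(0.331500) = 0.1316625
(I − A)⁻¹ = adj(I−A) / det(I−A) ≈
  [   3.7539     2.2786     1.9083     2.7457]
  [   0.6750     1.5276     0.7377     0.5241]
  [   0.1481     0.1101     1.2589     0.1994]
  [   2.5178     1.8722     1.4013     3.3893]
First solve x = (I − A)⁻¹ d = adj(I−A)·d / det(I−A); in particular x_4 = (0.331500·500 + 0.246500·980 + 0.184500·520 + 0.446250·1100) / 0.1316625 = 994.135 / 0.1316625 ≈ 7550.631.
Intermediate flow from 4 to 4: z_44 = a_44 · x_4 = 0.35 × 994.135 / 0.1316625 = 347.94725 / 0.1316625 ≈ 2642.7.

z_44 = 2642.7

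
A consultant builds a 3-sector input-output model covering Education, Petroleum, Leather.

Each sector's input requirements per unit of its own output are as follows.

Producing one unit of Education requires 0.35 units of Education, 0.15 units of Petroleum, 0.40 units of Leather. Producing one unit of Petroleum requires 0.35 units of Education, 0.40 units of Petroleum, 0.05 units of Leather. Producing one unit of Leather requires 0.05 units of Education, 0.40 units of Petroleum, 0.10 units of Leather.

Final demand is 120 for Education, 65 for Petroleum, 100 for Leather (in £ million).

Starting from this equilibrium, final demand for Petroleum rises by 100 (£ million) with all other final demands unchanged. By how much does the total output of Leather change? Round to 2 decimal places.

Δx_L = 77.57

I − A =
  [   0.65    -0.35    -0.05]
  [  -0.15     0.60    -0.40]
  [  -0.40    -0.05     0.90]
Cofactors of I−A, C_ij = (−1)^(i+j)·(minor ij) (rows/columns in the sector order above):
  C_11 = (0.60)(0.90) − (-0.40)(-0.05) = 0.5200
  C_12 = −[(-0.15)(0.90) − (-0.40)(-0.40)] = 0.2950
  C_13 = (-0.15)(-0.05) − (0.60)(-0.40) = 0.2475
  C_21 = −[(-0.35)(0.90) − (-0.05)(-0.05)] = 0.3175
  C_22 = (0.65)(0.90) − (-0.05)(-0.40) = 0.5650
  C_23 = −[(0.65)(-0.05) − (-0.35)(-0.40)] = 0.1725
  C_31 = (-0.35)(-0.40) − (-0.05)(0.60) = 0.1700
  C_32 = −[(0.65)(-0.40) − (-0.05)(-0.15)] = 0.2675
  C_33 = (0.65)(0.60) − (-0.35)(-0.15) = 0.3375
det(I−A) = Σ_j (I−A)_1j·C_1j = (0.65)(0.5200) + (-0.35)(0.2950) + (-0.05)(0.2475) = 0.222375
adj(I−A) = Cᵀ =
  [ 0.5200   0.3175   0.1700]
  [ 0.2950   0.5650   0.2675]
  [ 0.2475   0.1725   0.3375]
(I − A)⁻¹ = adj(I−A) / det(I−A) ≈
  [   2.3384     1.4278     0.7645]
  [   1.3266     2.5408     1.2029]
  [   1.1130     0.7757     1.5177]
Δx = (I − A)⁻¹ Δd with Δd having +100 in the Petroleum component and 0 elsewhere.
So Δx_L = L_LP · (+100), where L_LP = adj(I−A)_LP / det(I−A) = 0.1725 / 0.222375.
Δx_L = 0.1725 × (+100) / 0.222375 = 17.25 / 0.222375 ≈ 77.57.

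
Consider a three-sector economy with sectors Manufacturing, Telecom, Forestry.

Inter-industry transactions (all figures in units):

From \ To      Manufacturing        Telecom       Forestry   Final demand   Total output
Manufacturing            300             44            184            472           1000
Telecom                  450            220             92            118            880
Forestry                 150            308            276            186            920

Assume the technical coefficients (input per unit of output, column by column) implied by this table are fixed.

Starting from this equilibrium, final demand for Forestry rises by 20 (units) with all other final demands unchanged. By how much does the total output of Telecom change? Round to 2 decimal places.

Technical coefficients a_ij = z_ij / X_j:
  a_MM = 300/1000 = 0.30, a_TM = 450/1000 = 0.45, a_FM = 150/1000 = 0.15
  a_MT = 44/880 = 0.05, a_TT = 220/880 = 0.25, a_FT = 308/880 = 0.35
  a_MF = 184/920 = 0.20, a_TF = 92/920 = 0.10, a_FF = 276/920 = 0.30
I − A =
  [   0.70    -0.05    -0.20]
  [  -0.45     0.75    -0.10]
  [  -0.15    -0.35     0.70]
Cofactors of I−A, C_ij = (−1)^(i+j)·(minor ij) (rows/columns in the sector order above):
  C_11 = (0.75)(0.70) − (-0.10)(-0.35) = 0.4900
  C_12 = −[(-0.45)(0.70) − (-0.10)(-0.15)] = 0.3300
  C_13 = (-0.45)(-0.35) − (0.75)(-0.15) = 0.2700
  C_21 = −[(-0.05)(0.70) − (-0.20)(-0.35)] = 0.1050
  C_22 = (0.70)(0.70) − (-0.20)(-0.15) = 0.4600
  C_23 = −[(0.70)(-0.35) − (-0.05)(-0.15)] = 0.2525
  C_31 = (-0.05)(-0.10) − (-0.20)(0.75) = 0.1550
  C_32 = −[(0.70)(-0.10) − (-0.20)(-0.45)] = 0.1600
  C_33 = (0.70)(0.75) − (-0.05)(-0.45) = 0.5025
det(I−A) = Σ_j (I−A)_1j·C_1j = (0.70)(0.4900) + (-0.05)(0.3300) + (-0.20)(0.2700) = 0.2725
adj(I−A) = Cᵀ =
  [ 0.4900   0.1050   0.1550]
  [ 0.3300   0.4600   0.1600]
  [ 0.2700   0.2525   0.5025]
(I − A)⁻¹ = adj(I−A) / det(I−A) ≈
  [   1.7982     0.3853     0.5688]
  [   1.2110     1.6881     0.5872]
  [   0.9908     0.9266     1.8440]
Δx = (I − A)⁻¹ Δd with Δd having +20 in the Forestry component and 0 elsewhere.
So Δx_T = L_TF · (+20), where L_TF = adj(I−A)_TF / det(I−A) = 0.1600 / 0.2725.
Δx_T = 0.1600 × (+20) / 0.2725 = 3.20 / 0.2725 ≈ 11.74.

Δx_T = 11.74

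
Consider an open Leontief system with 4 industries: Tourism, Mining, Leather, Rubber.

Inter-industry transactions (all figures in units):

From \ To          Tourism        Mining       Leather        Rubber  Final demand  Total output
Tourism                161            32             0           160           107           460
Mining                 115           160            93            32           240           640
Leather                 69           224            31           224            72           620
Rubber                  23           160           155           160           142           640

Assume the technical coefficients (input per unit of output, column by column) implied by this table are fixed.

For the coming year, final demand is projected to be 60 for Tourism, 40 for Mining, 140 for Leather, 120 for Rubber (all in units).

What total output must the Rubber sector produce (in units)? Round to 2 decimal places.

Technical coefficients a_ij = z_ij / X_j:
  a_TT = 161/460 = 0.35, a_MT = 115/460 = 0.25, a_LT = 69/460 = 0.15, a_RT = 23/460 = 0.05
  a_TM = 32/640 = 0.05, a_MM = 160/640 = 0.25, a_LM = 224/640 = 0.35, a_RM = 160/640 = 0.25
  a_TL = 0/620 = 0.00, a_ML = 93/620 = 0.15, a_LL = 31/620 = 0.05, a_RL = 155/620 = 0.25
  a_TR = 160/640 = 0.25, a_MR = 32/640 = 0.05, a_LR = 224/640 = 0.35, a_RR = 160/640 = 0.25
I − A =
  [   0.65    -0.05     0.00    -0.25]
  [  -0.25     0.75    -0.15    -0.05]
  [  -0.15    -0.35     0.95    -0.35]
  [  -0.05    -0.25    -0.25     0.75]
Compute the cofactors C_ij = (−1)^(i+j)·(3×3 minor ij) of I−A; the adjugate is their transpose:
adj(I−A) = Cᵀ =
  [ 0.4000   0.1125   0.0625   0.1700]
  [ 0.1800   0.3850   0.0950   0.1300]
  [ 0.1840   0.2390   0.3230   0.2280]
  [ 0.1480   0.2155   0.1435   0.4160]
det(I−A) = Σ_j (I−A)_1j·C_1j = (0.65)(0.4000) + (-0.05)(0.1800) + (0.00)(0.1840) + (-0.25)(0.1480) = 0.2140
(I − A)⁻¹ = adj(I−A) / det(I−A) ≈
  [   1.8692     0.5257     0.2921     0.7944]
  [   0.8411     1.7991     0.4439     0.6075]
  [   0.8598     1.1168     1.5093     1.0654]
  [   0.6916     1.0070     0.6706     1.9439]
x = (I − A)⁻¹ d = adj(I−A)·d / det(I−A), with det(I−A) = 0.2140:
  x_T = (0.4000·60 + 0.1125·40 + 0.0625·140 + 0.1700·120) / 0.2140 = 57.65 / 0.2140 ≈ 269.39
  x_M = (0.1800·60 + 0.3850·40 + 0.0950·140 + 0.1300·120) / 0.2140 = 55.10 / 0.2140 ≈ 257.48
  x_L = (0.1840·60 + 0.2390·40 + 0.3230·140 + 0.2280·120) / 0.2140 = 93.18 / 0.2140 ≈ 435.42
  x_R = (0.1480·60 + 0.2155·40 + 0.1435·140 + 0.4160·120) / 0.2140 = 87.51 / 0.2140 ≈ 408.93

x_R = 408.93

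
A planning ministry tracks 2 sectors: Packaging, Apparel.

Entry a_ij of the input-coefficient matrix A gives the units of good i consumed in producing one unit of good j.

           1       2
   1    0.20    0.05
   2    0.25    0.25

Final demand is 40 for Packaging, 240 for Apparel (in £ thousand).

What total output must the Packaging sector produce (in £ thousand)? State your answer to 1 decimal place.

I − A =
  [   0.80    -0.05]
  [  -0.25     0.75]
det(I−A) = (0.80)(0.75) − (-0.05)(-0.25) = 0.5875
adj(I−A) = [[0.75, 0.05], [0.25, 0.80]]
(I − A)⁻¹ = adj(I−A) / det(I−A) ≈
  [   1.2766     0.0851]
  [   0.4255     1.3617]
x = (I − A)⁻¹ d = adj(I−A)·d / det(I−A), with det(I−A) = 0.5875:
  x_1 = (0.75·40 + 0.05·240) / 0.5875 = 42.00 / 0.5875 ≈ 71.5
  x_2 = (0.25·40 + 0.80·240) / 0.5875 = 202.00 / 0.5875 ≈ 343.8

x_1 = 71.5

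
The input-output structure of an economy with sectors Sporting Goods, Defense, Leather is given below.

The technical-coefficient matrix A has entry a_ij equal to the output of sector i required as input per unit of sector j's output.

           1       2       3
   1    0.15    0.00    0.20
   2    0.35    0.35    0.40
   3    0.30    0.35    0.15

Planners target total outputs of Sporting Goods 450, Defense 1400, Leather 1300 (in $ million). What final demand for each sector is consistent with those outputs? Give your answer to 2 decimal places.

I − A =
  [   0.85     0.00    -0.20]
  [  -0.35     0.65    -0.40]
  [  -0.30    -0.35     0.85]
d = (I − A) x:
  d_1 = (+0.85)·450 + (+0.00)·1400 + (-0.20)·1300 = 122.50
  d_2 = (-0.35)·450 + (+0.65)·1400 + (-0.40)·1300 = 232.50
  d_3 = (-0.30)·450 + (-0.35)·1400 + (+0.85)·1300 = 480.00

d_1 = 122.50, d_2 = 232.50, d_3 = 480.00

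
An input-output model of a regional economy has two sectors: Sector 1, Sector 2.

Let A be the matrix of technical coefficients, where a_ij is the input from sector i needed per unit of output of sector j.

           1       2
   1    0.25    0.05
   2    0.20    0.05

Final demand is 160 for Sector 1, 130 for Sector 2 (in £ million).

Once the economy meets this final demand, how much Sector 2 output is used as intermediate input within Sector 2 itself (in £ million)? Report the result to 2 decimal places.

I − A =
  [   0.75    -0.05]
  [  -0.20     0.95]
det(I−A) = (0.75)(0.95) − (-0.05)(-0.20) = 0.7025
adj(I−A) = [[0.95, 0.05], [0.20, 0.75]]
(I − A)⁻¹ = adj(I−A) / det(I−A) ≈
  [   1.3523     0.0712]
  [   0.2847     1.0676]
First solve x = (I − A)⁻¹ d = adj(I−A)·d / det(I−A); in particular x_2 = (0.20·160 + 0.75·130) / 0.7025 = 129.50 / 0.7025 ≈ 184.3416.
Intermediate flow from 2 to 2: z_22 = a_22 · x_2 = 0.05 × 129.50 / 0.7025 = 6.475 / 0.7025 ≈ 9.22.

z_22 = 9.22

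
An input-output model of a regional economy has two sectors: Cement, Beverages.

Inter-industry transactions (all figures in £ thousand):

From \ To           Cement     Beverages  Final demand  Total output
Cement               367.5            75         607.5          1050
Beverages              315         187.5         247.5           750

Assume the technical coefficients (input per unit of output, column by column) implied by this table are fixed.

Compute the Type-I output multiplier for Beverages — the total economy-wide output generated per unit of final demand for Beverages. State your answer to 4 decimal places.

Technical coefficients a_ij = z_ij / X_j:
  a_11 = 367.5/1050 = 0.35, a_21 = 315/1050 = 0.30
  a_12 = 75/750 = 0.10, a_22 = 187.5/750 = 0.25
I − A =
  [   0.65    -0.10]
  [  -0.30     0.75]
det(I−A) = (0.65)(0.75) − (-0.10)(-0.30) = 0.4575
adj(I−A) = [[0.75, 0.10], [0.30, 0.65]]
(I − A)⁻¹ = adj(I−A) / det(I−A) ≈
  [   1.63934     0.21858]
  [   0.65574     1.42077]
The output multiplier for sector j is the column-j sum of the Leontief inverse (I − A)⁻¹ = adj(I−A) / det(I−A).
Column 2 of adj(I−A): (0.10, 0.65); det(I−A) = 0.4575.
m_2 = (0.10 + 0.65) / 0.4575 = 0.75 / 0.4575 ≈ 1.6393.

m_2 = 1.6393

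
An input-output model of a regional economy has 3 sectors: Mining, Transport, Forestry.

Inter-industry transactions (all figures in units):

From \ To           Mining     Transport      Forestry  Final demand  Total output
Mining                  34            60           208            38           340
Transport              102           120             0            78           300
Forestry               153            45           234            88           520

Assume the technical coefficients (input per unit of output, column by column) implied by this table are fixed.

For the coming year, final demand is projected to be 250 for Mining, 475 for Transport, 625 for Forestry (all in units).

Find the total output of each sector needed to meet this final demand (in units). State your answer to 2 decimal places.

Technical coefficients a_ij = z_ij / X_j:
  a_MM = 34/340 = 0.10, a_TM = 102/340 = 0.30, a_FM = 153/340 = 0.45
  a_MT = 60/300 = 0.20, a_TT = 120/300 = 0.40, a_FT = 45/300 = 0.15
  a_MF = 208/520 = 0.40, a_TF = 0/520 = 0.00, a_FF = 234/520 = 0.45
I − A =
  [   0.90    -0.20    -0.40]
  [  -0.30     0.60     0.00]
  [  -0.45    -0.15     0.55]
Cofactors of I−A, C_ij = (−1)^(i+j)·(minor ij) (rows/columns in the sector order above):
  C_11 = (0.60)(0.55) − (0.00)(-0.15) = 0.3300
  C_12 = −[(-0.30)(0.55) − (0.00)(-0.45)] = 0.1650
  C_13 = (-0.30)(-0.15) − (0.60)(-0.45) = 0.3150
  C_21 = −[(-0.20)(0.55) − (-0.40)(-0.15)] = 0.1700
  C_22 = (0.90)(0.55) − (-0.40)(-0.45) = 0.3150
  C_23 = −[(0.90)(-0.15) − (-0.20)(-0.45)] = 0.2250
  C_31 = (-0.20)(0.00) − (-0.40)(0.60) = 0.2400
  C_32 = −[(0.90)(0.00) − (-0.40)(-0.30)] = 0.1200
  C_33 = (0.90)(0.60) − (-0.20)(-0.30) = 0.4800
det(I−A) = Σ_j (I−A)_1j·C_1j = (0.90)(0.3300) + (-0.20)(0.1650) + (-0.40)(0.3150) = 0.1380
adj(I−A) = Cᵀ =
  [ 0.3300   0.1700   0.2400]
  [ 0.1650   0.3150   0.1200]
  [ 0.3150   0.2250   0.4800]
(I − A)⁻¹ = adj(I−A) / det(I−A) ≈
  [   2.3913     1.2319     1.7391]
  [   1.1957     2.2826     0.8696]
  [   2.2826     1.6304     3.4783]
x = (I − A)⁻¹ d = adj(I−A)·d / det(I−A), with det(I−A) = 0.1380:
  x_M = (0.3300·250 + 0.1700·475 + 0.2400·625) / 0.1380 = 313.25 / 0.1380 ≈ 2269.93
  x_T = (0.1650·250 + 0.3150·475 + 0.1200·625) / 0.1380 = 265.875 / 0.1380 ≈ 1926.63
  x_F = (0.3150·250 + 0.2250·475 + 0.4800·625) / 0.1380 = 485.625 / 0.1380 ≈ 3519.02

x_M = 2269.93, x_T = 1926.63, x_F = 3519.02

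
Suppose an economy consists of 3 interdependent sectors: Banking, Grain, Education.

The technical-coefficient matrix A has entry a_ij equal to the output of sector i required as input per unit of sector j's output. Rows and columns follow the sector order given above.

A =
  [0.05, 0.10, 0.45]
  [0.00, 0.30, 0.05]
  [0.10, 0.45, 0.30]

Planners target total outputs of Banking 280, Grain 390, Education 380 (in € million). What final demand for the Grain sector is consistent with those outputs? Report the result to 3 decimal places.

I − A =
  [   0.95    -0.10    -0.45]
  [   0.00     0.70    -0.05]
  [  -0.10    -0.45     0.70]
d = (I − A) x:
  d_B = (+0.95)·280 + (-0.10)·390 + (-0.45)·380 = 56.000
  d_G = (+0.00)·280 + (+0.70)·390 + (-0.05)·380 = 254.000
  d_E = (-0.10)·280 + (-0.45)·390 + (+0.70)·380 = 62.500

d_G = 254.000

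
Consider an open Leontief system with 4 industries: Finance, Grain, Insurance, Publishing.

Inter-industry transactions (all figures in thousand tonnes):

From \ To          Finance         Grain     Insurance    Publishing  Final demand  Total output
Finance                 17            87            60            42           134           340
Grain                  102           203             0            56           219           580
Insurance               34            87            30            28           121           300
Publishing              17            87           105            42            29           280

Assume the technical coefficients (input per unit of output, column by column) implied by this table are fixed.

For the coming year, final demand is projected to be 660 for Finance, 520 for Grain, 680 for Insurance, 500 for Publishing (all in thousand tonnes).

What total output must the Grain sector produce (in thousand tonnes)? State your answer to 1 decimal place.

Technical coefficients a_ij = z_ij / X_j:
  a_11 = 17/340 = 0.05, a_21 = 102/340 = 0.30, a_31 = 34/340 = 0.10, a_41 = 17/340 = 0.05
  a_12 = 87/580 = 0.15, a_22 = 203/580 = 0.35, a_32 = 87/580 = 0.15, a_42 = 87/580 = 0.15
  a_13 = 60/300 = 0.20, a_23 = 0/300 = 0.00, a_33 = 30/300 = 0.10, a_43 = 105/300 = 0.35
  a_14 = 42/280 = 0.15, a_24 = 56/280 = 0.20, a_34 = 28/280 = 0.10, a_44 = 42/280 = 0.15
I − A =
  [   0.95    -0.15    -0.20    -0.15]
  [  -0.30     0.65     0.00    -0.20]
  [  -0.10    -0.15     0.90    -0.10]
  [  -0.05    -0.15    -0.35     0.85]
Compute the cofactors C_ij = (−1)^(i+j)·(3×3 minor ij) of I−A; the adjugate is their transpose:
adj(I−A) = Cᵀ =
  [ 0.437000   0.166125   0.149125   0.133750]
  [ 0.235000   0.663500   0.135250   0.213500]
  [ 0.099750   0.150000   0.445000   0.105250]
  [ 0.108250   0.188625   0.215875   0.493250]
det(I−A) = Σ_j (I−A)_1j·C_1j = (0.95)(0.437000) + (-0.15)(0.235000) + (-0.20)(0.099750) + (-0.15)(0.108250) = 0.3437125
(I − A)⁻¹ = adj(I−A) / det(I−A) ≈
  [   1.2714     0.4833     0.4339     0.3891]
  [   0.6837     1.9304     0.3935     0.6212]
  [   0.2902     0.4364     1.2947     0.3062]
  [   0.3149     0.5488     0.6281     1.4351]
x = (I − A)⁻¹ d = adj(I−A)·d / det(I−A), with det(I−A) = 0.3437125:
  x_1 = (0.437000·660 + 0.166125·520 + 0.149125·680 + 0.133750·500) / 0.3437125 = 543.085 / 0.3437125 ≈ 1580.1
  x_2 = (0.235000·660 + 0.663500·520 + 0.135250·680 + 0.213500·500) / 0.3437125 = 698.84 / 0.3437125 ≈ 2033.2
  x_3 = (0.099750·660 + 0.150000·520 + 0.445000·680 + 0.105250·500) / 0.3437125 = 499.06 / 0.3437125 ≈ 1452.0
  x_4 = (0.108250·660 + 0.188625·520 + 0.215875·680 + 0.493250·500) / 0.3437125 = 562.95 / 0.3437125 ≈ 1637.9

x_2 = 2033.2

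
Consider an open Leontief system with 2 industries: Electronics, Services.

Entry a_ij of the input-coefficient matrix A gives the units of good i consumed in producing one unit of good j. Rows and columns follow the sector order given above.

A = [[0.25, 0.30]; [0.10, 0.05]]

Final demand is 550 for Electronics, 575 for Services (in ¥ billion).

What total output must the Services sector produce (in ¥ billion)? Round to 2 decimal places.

I − A =
  [   0.75    -0.30]
  [  -0.10     0.95]
det(I−A) = (0.75)(0.95) − (-0.30)(-0.10) = 0.6825
adj(I−A) = [[0.95, 0.30], [0.10, 0.75]]
(I − A)⁻¹ = adj(I−A) / det(I−A) ≈
  [   1.3919     0.4396]
  [   0.1465     1.0989]
x = (I − A)⁻¹ d = adj(I−A)·d / det(I−A), with det(I−A) = 0.6825:
  x_1 = (0.95·550 + 0.30·575) / 0.6825 = 695.00 / 0.6825 ≈ 1018.32
  x_2 = (0.10·550 + 0.75·575) / 0.6825 = 486.25 / 0.6825 ≈ 712.45

x_2 = 712.45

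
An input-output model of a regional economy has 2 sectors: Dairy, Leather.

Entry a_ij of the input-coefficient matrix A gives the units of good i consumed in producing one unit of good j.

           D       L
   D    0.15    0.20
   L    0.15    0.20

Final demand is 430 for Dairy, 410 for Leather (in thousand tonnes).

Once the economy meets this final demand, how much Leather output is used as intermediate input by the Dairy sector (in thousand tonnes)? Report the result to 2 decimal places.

z_LD = 98.31

I − A =
  [   0.85    -0.20]
  [  -0.15     0.80]
det(I−A) = (0.85)(0.80) − (-0.20)(-0.15) = 0.6500
adj(I−A) = [[0.80, 0.20], [0.15, 0.85]]
(I − A)⁻¹ = adj(I−A) / det(I−A) ≈
  [   1.2308     0.3077]
  [   0.2308     1.3077]
First solve x = (I − A)⁻¹ d = adj(I−A)·d / det(I−A); in particular x_D = (0.80·430 + 0.20·410) / 0.6500 = 426.00 / 0.6500 ≈ 655.3846.
Intermediate flow from L to D: z_LD = a_LD · x_D = 0.15 × 426.00 / 0.6500 = 63.90 / 0.6500 ≈ 98.31.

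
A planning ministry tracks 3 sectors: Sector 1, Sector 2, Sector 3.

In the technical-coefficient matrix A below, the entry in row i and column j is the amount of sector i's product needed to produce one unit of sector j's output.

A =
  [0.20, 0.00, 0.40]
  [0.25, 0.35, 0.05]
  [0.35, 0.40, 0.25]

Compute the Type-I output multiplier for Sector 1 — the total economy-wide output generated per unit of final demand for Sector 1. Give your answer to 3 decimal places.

m_1 = 4.115

I − A =
  [   0.80     0.00    -0.40]
  [  -0.25     0.65    -0.05]
  [  -0.35    -0.40     0.75]
Cofactors of I−A, C_ij = (−1)^(i+j)·(minor ij) (rows/columns in the sector order above):
  C_11 = (0.65)(0.75) − (-0.05)(-0.40) = 0.4675
  C_12 = −[(-0.25)(0.75) − (-0.05)(-0.35)] = 0.2050
  C_13 = (-0.25)(-0.40) − (0.65)(-0.35) = 0.3275
  C_21 = −[(0.00)(0.75) − (-0.40)(-0.40)] = 0.1600
  C_22 = (0.80)(0.75) − (-0.40)(-0.35) = 0.4600
  C_23 = −[(0.80)(-0.40) − (0.00)(-0.35)] = 0.3200
  C_31 = (0.00)(-0.05) − (-0.40)(0.65) = 0.2600
  C_32 = −[(0.80)(-0.05) − (-0.40)(-0.25)] = 0.1400
  C_33 = (0.80)(0.65) − (0.00)(-0.25) = 0.5200
det(I−A) = Σ_j (I−A)_1j·C_1j = (0.80)(0.4675) + (0.00)(0.2050) + (-0.40)(0.3275) = 0.2430
adj(I−A) = Cᵀ =
  [ 0.4675   0.1600   0.2600]
  [ 0.2050   0.4600   0.1400]
  [ 0.3275   0.3200   0.5200]
(I − A)⁻¹ = adj(I−A) / det(I−A) ≈
  [   1.9239     0.6584     1.0700]
  [   0.8436     1.8930     0.5761]
  [   1.3477     1.3169     2.1399]
The output multiplier for sector j is the column-j sum of the Leontief inverse (I − A)⁻¹ = adj(I−A) / det(I−A).
Column 1 of adj(I−A): (0.4675, 0.2050, 0.3275); det(I−A) = 0.2430.
m_1 = (0.4675 + 0.2050 + 0.3275) / 0.2430 = 1.00 / 0.2430 ≈ 4.115.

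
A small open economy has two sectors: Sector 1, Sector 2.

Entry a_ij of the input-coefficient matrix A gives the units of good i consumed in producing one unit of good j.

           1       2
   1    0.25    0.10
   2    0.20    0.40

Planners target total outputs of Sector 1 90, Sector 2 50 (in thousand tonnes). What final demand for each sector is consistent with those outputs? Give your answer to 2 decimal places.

I − A =
  [   0.75    -0.10]
  [  -0.20     0.60]
d = (I − A) x:
  d_1 = (+0.75)·90 + (-0.10)·50 = 62.50
  d_2 = (-0.20)·90 + (+0.60)·50 = 12.00

d_1 = 62.50, d_2 = 12.00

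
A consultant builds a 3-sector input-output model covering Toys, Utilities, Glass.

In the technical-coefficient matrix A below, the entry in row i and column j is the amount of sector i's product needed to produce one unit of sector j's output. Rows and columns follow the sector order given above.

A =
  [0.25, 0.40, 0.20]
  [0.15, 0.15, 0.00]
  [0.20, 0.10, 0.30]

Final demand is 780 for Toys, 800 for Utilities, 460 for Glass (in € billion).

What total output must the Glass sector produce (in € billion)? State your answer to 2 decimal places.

I − A =
  [   0.75    -0.40    -0.20]
  [  -0.15     0.85     0.00]
  [  -0.20    -0.10     0.70]
Cofactors of I−A, C_ij = (−1)^(i+j)·(minor ij) (rows/columns in the sector order above):
  C_11 = (0.85)(0.70) − (0.00)(-0.10) = 0.5950
  C_12 = −[(-0.15)(0.70) − (0.00)(-0.20)] = 0.1050
  C_13 = (-0.15)(-0.10) − (0.85)(-0.20) = 0.1850
  C_21 = −[(-0.40)(0.70) − (-0.20)(-0.10)] = 0.3000
  C_22 = (0.75)(0.70) − (-0.20)(-0.20) = 0.4850
  C_23 = −[(0.75)(-0.10) − (-0.40)(-0.20)] = 0.1550
  C_31 = (-0.40)(0.00) − (-0.20)(0.85) = 0.1700
  C_32 = −[(0.75)(0.00) − (-0.20)(-0.15)] = 0.0300
  C_33 = (0.75)(0.85) − (-0.40)(-0.15) = 0.5775
det(I−A) = Σ_j (I−A)_1j·C_1j = (0.75)(0.5950) + (-0.40)(0.1050) + (-0.20)(0.1850) = 0.36725
adj(I−A) = Cᵀ =
  [ 0.5950   0.3000   0.1700]
  [ 0.1050   0.4850   0.0300]
  [ 0.1850   0.1550   0.5775]
(I − A)⁻¹ = adj(I−A) / det(I−A) ≈
  [   1.6201     0.8169     0.4629]
  [   0.2859     1.3206     0.0817]
  [   0.5037     0.4221     1.5725]
x = (I − A)⁻¹ d = adj(I−A)·d / det(I−A), with det(I−A) = 0.36725:
  x_1 = (0.5950·780 + 0.3000·800 + 0.1700·460) / 0.36725 = 782.30 / 0.36725 ≈ 2130.16
  x_2 = (0.1050·780 + 0.4850·800 + 0.0300·460) / 0.36725 = 483.70 / 0.36725 ≈ 1317.09
  x_3 = (0.1850·780 + 0.1550·800 + 0.5775·460) / 0.36725 = 533.95 / 0.36725 ≈ 1453.91

x_3 = 1453.91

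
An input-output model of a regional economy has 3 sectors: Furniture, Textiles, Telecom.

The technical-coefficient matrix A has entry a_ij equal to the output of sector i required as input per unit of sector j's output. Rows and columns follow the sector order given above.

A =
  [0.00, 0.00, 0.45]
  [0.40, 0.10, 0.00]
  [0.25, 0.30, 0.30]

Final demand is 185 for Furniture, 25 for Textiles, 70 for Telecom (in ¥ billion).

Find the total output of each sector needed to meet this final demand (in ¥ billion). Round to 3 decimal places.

I − A =
  [   1.00     0.00    -0.45]
  [  -0.40     0.90     0.00]
  [  -0.25    -0.30     0.70]
Cofactors of I−A, C_ij = (−1)^(i+j)·(minor ij) (rows/columns in the sector order above):
  C_11 = (0.90)(0.70) − (0.00)(-0.30) = 0.6300
  C_12 = −[(-0.40)(0.70) − (0.00)(-0.25)] = 0.2800
  C_13 = (-0.40)(-0.30) − (0.90)(-0.25) = 0.3450
  C_21 = −[(0.00)(0.70) − (-0.45)(-0.30)] = 0.1350
  C_22 = (1.00)(0.70) − (-0.45)(-0.25) = 0.5875
  C_23 = −[(1.00)(-0.30) − (0.00)(-0.25)] = 0.3000
  C_31 = (0.00)(0.00) − (-0.45)(0.90) = 0.4050
  C_32 = −[(1.00)(0.00) − (-0.45)(-0.40)] = 0.1800
  C_33 = (1.00)(0.90) − (0.00)(-0.40) = 0.9000
det(I−A) = Σ_j (I−A)_1j·C_1j = (1.00)(0.6300) + (0.00)(0.2800) + (-0.45)(0.3450) = 0.47475
adj(I−A) = Cᵀ =
  [ 0.6300   0.1350   0.4050]
  [ 0.2800   0.5875   0.1800]
  [ 0.3450   0.3000   0.9000]
(I − A)⁻¹ = adj(I−A) / det(I−A) ≈
  [   1.3270     0.2844     0.8531]
  [   0.5898     1.2375     0.3791]
  [   0.7267     0.6319     1.8957]
x = (I − A)⁻¹ d = adj(I−A)·d / det(I−A), with det(I−A) = 0.47475:
  x_1 = (0.6300·185 + 0.1350·25 + 0.4050·70) / 0.47475 = 148.275 / 0.47475 ≈ 312.322
  x_2 = (0.2800·185 + 0.5875·25 + 0.1800·70) / 0.47475 = 79.0875 / 0.47475 ≈ 166.588
  x_3 = (0.3450·185 + 0.3000·25 + 0.9000·70) / 0.47475 = 134.325 / 0.47475 ≈ 282.938

x_1 = 312.322, x_2 = 166.588, x_3 = 282.938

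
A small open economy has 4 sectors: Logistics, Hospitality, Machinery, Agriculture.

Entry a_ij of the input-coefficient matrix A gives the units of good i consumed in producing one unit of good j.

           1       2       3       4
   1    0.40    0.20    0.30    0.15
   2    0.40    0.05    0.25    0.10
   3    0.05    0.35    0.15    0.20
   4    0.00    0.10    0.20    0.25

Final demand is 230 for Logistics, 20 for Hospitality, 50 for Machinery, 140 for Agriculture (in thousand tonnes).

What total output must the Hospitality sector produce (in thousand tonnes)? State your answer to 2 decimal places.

x_2 = 530.77

I − A =
  [   0.60    -0.20    -0.30    -0.15]
  [  -0.40     0.95    -0.25    -0.10]
  [  -0.05    -0.35     0.85    -0.20]
  [   0.00    -0.10    -0.20     0.75]
Compute the cofactors C_ij = (−1)^(i+j)·(3×3 minor ij) of I−A; the adjugate is their transpose:
adj(I−A) = Cᵀ =
  [ 0.481500   0.227500   0.284500   0.202500]
  [ 0.249375   0.345750   0.226500   0.156375]
  [ 0.148125   0.177750   0.355500   0.148125]
  [ 0.072750   0.093500   0.125000   0.305250]
det(I−A) = Σ_j (I−A)_1j·C_1j = (0.60)(0.481500) + (-0.20)(0.249375) + (-0.30)(0.148125) + (-0.15)(0.072750) = 0.183675
(I − A)⁻¹ = adj(I−A) / det(I−A) ≈
  [   2.6215     1.2386     1.5489     1.1025]
  [   1.3577     1.8824     1.2332     0.8514]
  [   0.8065     0.9677     1.9355     0.8065]
  [   0.3961     0.5091     0.6805     1.6619]
x = (I − A)⁻¹ d = adj(I−A)·d / det(I−A), with det(I−A) = 0.183675:
  x_1 = (0.481500·230 + 0.227500·20 + 0.284500·50 + 0.202500·140) / 0.183675 = 157.87 / 0.183675 ≈ 859.51
  x_2 = (0.249375·230 + 0.345750·20 + 0.226500·50 + 0.156375·140) / 0.183675 = 97.48875 / 0.183675 ≈ 530.77
  x_3 = (0.148125·230 + 0.177750·20 + 0.355500·50 + 0.148125·140) / 0.183675 = 76.13625 / 0.183675 ≈ 414.52
  x_4 = (0.072750·230 + 0.093500·20 + 0.125000·50 + 0.305250·140) / 0.183675 = 67.5875 / 0.183675 ≈ 367.97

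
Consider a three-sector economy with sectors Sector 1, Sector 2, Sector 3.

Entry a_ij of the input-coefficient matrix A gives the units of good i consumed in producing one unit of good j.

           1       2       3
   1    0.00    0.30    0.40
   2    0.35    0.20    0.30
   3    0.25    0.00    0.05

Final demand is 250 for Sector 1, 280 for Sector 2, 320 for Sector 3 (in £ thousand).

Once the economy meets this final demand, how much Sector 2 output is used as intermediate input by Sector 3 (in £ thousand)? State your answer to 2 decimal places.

I − A =
  [   1.00    -0.30    -0.40]
  [  -0.35     0.80    -0.30]
  [  -0.25     0.00     0.95]
Cofactors of I−A, C_ij = (−1)^(i+j)·(minor ij) (rows/columns in the sector order above):
  C_11 = (0.80)(0.95) − (-0.30)(0.00) = 0.7600
  C_12 = −[(-0.35)(0.95) − (-0.30)(-0.25)] = 0.4075
  C_13 = (-0.35)(0.00) − (0.80)(-0.25) = 0.2000
  C_21 = −[(-0.30)(0.95) − (-0.40)(0.00)] = 0.2850
  C_22 = (1.00)(0.95) − (-0.40)(-0.25) = 0.8500
  C_23 = −[(1.00)(0.00) − (-0.30)(-0.25)] = 0.0750
  C_31 = (-0.30)(-0.30) − (-0.40)(0.80) = 0.4100
  C_32 = −[(1.00)(-0.30) − (-0.40)(-0.35)] = 0.4400
  C_33 = (1.00)(0.80) − (-0.30)(-0.35) = 0.6950
det(I−A) = Σ_j (I−A)_1j·C_1j = (1.00)(0.7600) + (-0.30)(0.4075) + (-0.40)(0.2000) = 0.55775
adj(I−A) = Cᵀ =
  [ 0.7600   0.2850   0.4100]
  [ 0.4075   0.8500   0.4400]
  [ 0.2000   0.0750   0.6950]
(I − A)⁻¹ = adj(I−A) / det(I−A) ≈
  [   1.3626     0.5110     0.7351]
  [   0.7306     1.5240     0.7889]
  [   0.3586     0.1345     1.2461]
First solve x = (I − A)⁻¹ d = adj(I−A)·d / det(I−A); in particular x_3 = (0.2000·250 + 0.0750·280 + 0.6950·320) / 0.55775 = 293.40 / 0.55775 ≈ 526.0421.
Intermediate flow from 2 to 3: z_23 = a_23 · x_3 = 0.30 × 293.40 / 0.55775 = 88.02 / 0.55775 ≈ 157.81.

z_23 = 157.81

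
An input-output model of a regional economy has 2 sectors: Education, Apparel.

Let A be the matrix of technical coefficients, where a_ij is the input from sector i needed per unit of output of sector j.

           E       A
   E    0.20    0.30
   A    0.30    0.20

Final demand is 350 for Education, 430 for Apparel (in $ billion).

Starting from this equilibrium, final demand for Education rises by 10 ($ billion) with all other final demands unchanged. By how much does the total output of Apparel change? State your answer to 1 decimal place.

I − A =
  [   0.80    -0.30]
  [  -0.30     0.80]
det(I−A) = (0.80)(0.80) − (-0.30)(-0.30) = 0.5500
adj(I−A) = [[0.80, 0.30], [0.30, 0.80]]
(I − A)⁻¹ = adj(I−A) / det(I−A) ≈
  [   1.4545     0.5455]
  [   0.5455     1.4545]
Δx = (I − A)⁻¹ Δd with Δd having +10 in the Education component and 0 elsewhere.
So Δx_A = L_AE · (+10), where L_AE = adj(I−A)_AE / det(I−A) = 0.30 / 0.5500.
Δx_A = 0.30 × (+10) / 0.5500 = 3.00 / 0.5500 ≈ 5.5.

Δx_A = 5.5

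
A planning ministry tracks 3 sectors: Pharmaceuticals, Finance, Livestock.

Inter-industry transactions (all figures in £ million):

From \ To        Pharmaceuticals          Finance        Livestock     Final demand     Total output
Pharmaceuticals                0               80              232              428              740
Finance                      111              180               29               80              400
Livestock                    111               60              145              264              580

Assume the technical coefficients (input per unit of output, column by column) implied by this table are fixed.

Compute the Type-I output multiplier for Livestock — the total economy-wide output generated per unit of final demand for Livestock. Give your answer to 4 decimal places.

Technical coefficients a_ij = z_ij / X_j:
  a_PP = 0/740 = 0.00, a_FP = 111/740 = 0.15, a_LP = 111/740 = 0.15
  a_PF = 80/400 = 0.20, a_FF = 180/400 = 0.45, a_LF = 60/400 = 0.15
  a_PL = 232/580 = 0.40, a_FL = 29/580 = 0.05, a_LL = 145/580 = 0.25
I − A =
  [   1.00    -0.20    -0.40]
  [  -0.15     0.55    -0.05]
  [  -0.15    -0.15     0.75]
Cofactors of I−A, C_ij = (−1)^(i+j)·(minor ij) (rows/columns in the sector order above):
  C_11 = (0.55)(0.75) − (-0.05)(-0.15) = 0.4050
  C_12 = −[(-0.15)(0.75) − (-0.05)(-0.15)] = 0.1200
  C_13 = (-0.15)(-0.15) − (0.55)(-0.15) = 0.1050
  C_21 = −[(-0.20)(0.75) − (-0.40)(-0.15)] = 0.2100
  C_22 = (1.00)(0.75) − (-0.40)(-0.15) = 0.6900
  C_23 = −[(1.00)(-0.15) − (-0.20)(-0.15)] = 0.1800
  C_31 = (-0.20)(-0.05) − (-0.40)(0.55) = 0.2300
  C_32 = −[(1.00)(-0.05) − (-0.40)(-0.15)] = 0.1100
  C_33 = (1.00)(0.55) − (-0.20)(-0.15) = 0.5200
det(I−A) = Σ_j (I−A)_1j·C_1j = (1.00)(0.4050) + (-0.20)(0.1200) + (-0.40)(0.1050) = 0.3390
adj(I−A) = Cᵀ =
  [ 0.4050   0.2100   0.2300]
  [ 0.1200   0.6900   0.1100]
  [ 0.1050   0.1800   0.5200]
(I − A)⁻¹ = adj(I−A) / det(I−A) ≈
  [   1.19469     0.61947     0.67847]
  [   0.35398     2.03540     0.32448]
  [   0.30973     0.53097     1.53392]
The output multiplier for sector j is the column-j sum of the Leontief inverse (I − A)⁻¹ = adj(I−A) / det(I−A).
Column L of adj(I−A): (0.2300, 0.1100, 0.5200); det(I−A) = 0.3390.
m_L = (0.2300 + 0.1100 + 0.5200) / 0.3390 = 0.86 / 0.3390 ≈ 2.5369.

m_L = 2.5369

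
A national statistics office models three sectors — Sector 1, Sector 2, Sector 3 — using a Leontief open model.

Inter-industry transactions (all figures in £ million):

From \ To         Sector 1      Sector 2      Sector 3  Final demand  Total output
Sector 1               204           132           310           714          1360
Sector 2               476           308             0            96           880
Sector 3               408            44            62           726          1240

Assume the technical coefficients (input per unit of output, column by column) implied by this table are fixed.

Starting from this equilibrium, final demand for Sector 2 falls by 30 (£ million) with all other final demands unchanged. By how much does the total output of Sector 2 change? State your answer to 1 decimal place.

Technical coefficients a_ij = z_ij / X_j:
  a_11 = 204/1360 = 0.15, a_21 = 476/1360 = 0.35, a_31 = 408/1360 = 0.30
  a_12 = 132/880 = 0.15, a_22 = 308/880 = 0.35, a_32 = 44/880 = 0.05
  a_13 = 310/1240 = 0.25, a_23 = 0/1240 = 0.00, a_33 = 62/1240 = 0.05
I − A =
  [   0.85    -0.15    -0.25]
  [  -0.35     0.65     0.00]
  [  -0.30    -0.05     0.95]
Cofactors of I−A, C_ij = (−1)^(i+j)·(minor ij) (rows/columns in the sector order above):
  C_11 = (0.65)(0.95) − (0.00)(-0.05) = 0.6175
  C_12 = −[(-0.35)(0.95) − (0.00)(-0.30)] = 0.3325
  C_13 = (-0.35)(-0.05) − (0.65)(-0.30) = 0.2125
  C_21 = −[(-0.15)(0.95) − (-0.25)(-0.05)] = 0.1550
  C_22 = (0.85)(0.95) − (-0.25)(-0.30) = 0.7325
  C_23 = −[(0.85)(-0.05) − (-0.15)(-0.30)] = 0.0875
  C_31 = (-0.15)(0.00) − (-0.25)(0.65) = 0.1625
  C_32 = −[(0.85)(0.00) − (-0.25)(-0.35)] = 0.0875
  C_33 = (0.85)(0.65) − (-0.15)(-0.35) = 0.5000
det(I−A) = Σ_j (I−A)_1j·C_1j = (0.85)(0.6175) + (-0.15)(0.3325) + (-0.25)(0.2125) = 0.421875
adj(I−A) = Cᵀ =
  [ 0.6175   0.1550   0.1625]
  [ 0.3325   0.7325   0.0875]
  [ 0.2125   0.0875   0.5000]
(I − A)⁻¹ = adj(I−A) / det(I−A) ≈
  [   1.4637     0.3674     0.3852]
  [   0.7881     1.7363     0.2074]
  [   0.5037     0.2074     1.1852]
Δx = (I − A)⁻¹ Δd with Δd having -30 in the Sector 2 component and 0 elsewhere.
So Δx_2 = L_22 · (-30), where L_22 = adj(I−A)_22 / det(I−A) = 0.7325 / 0.421875.
Δx_2 = 0.7325 × (-30) / 0.421875 = -21.975 / 0.421875 ≈ -52.1.

Δx_2 = -52.1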